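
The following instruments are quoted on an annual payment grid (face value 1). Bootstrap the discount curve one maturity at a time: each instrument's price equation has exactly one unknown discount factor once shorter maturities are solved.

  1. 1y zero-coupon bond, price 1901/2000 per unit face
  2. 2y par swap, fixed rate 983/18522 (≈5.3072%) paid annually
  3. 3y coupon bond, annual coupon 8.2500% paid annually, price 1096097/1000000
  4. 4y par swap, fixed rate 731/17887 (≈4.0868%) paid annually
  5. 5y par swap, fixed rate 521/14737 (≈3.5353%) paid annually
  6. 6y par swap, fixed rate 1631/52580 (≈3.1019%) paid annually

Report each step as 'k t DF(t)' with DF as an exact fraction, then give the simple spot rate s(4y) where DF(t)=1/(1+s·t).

step 1 [1y] zero: DF = P = 1901/2000 ≈ 0.950500
step 2 [2y] swap r/1=983/18522: DF=(1 − 983/18522·(0.950500))/(1+983/18522) = 9017/10000 ≈ 0.901700
step 3 [3y] bond c/1=33/400: DF=(1096097/1000000 − 33/400·(0.950500+0.901700))/(1+33/400) = 4357/5000 ≈ 0.871400
step 4 [4y] swap r/1=731/17887: DF=(1 − 731/17887·(0.950500+0.901700+0.871400))/(1+731/17887) = 4269/5000 ≈ 0.853800
step 5 [5y] swap r/1=521/14737: DF=(1 − 521/14737·(0.950500+0.901700+0.871400+0.853800))/(1+521/14737) = 8437/10000 ≈ 0.843700
step 6 [6y] swap r/1=1631/52580: DF=(1 − 1631/52580·(0.950500+0.901700+0.871400+0.853800+0.843700))/(1+1631/52580) = 8369/10000 ≈ 0.836900

1 1 1901/2000
2 2 9017/10000
3 3 4357/5000
4 4 4269/5000
5 5 8437/10000
6 6 8369/10000
s(4y) = (1/(4269/5000) − 1)/(4) = 731/17076 ≈ 4.2809%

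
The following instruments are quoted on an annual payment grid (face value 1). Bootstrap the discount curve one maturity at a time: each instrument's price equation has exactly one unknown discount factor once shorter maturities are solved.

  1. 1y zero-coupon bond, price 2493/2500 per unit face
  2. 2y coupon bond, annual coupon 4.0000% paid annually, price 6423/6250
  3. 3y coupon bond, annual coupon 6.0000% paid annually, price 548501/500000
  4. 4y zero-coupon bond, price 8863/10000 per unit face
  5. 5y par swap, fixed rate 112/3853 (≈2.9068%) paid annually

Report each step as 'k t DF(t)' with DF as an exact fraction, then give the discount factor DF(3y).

1 1 2493/2500
2 2 4749/5000
3 3 9247/10000
4 4 8863/10000
5 5 541/625
DF(3y) = 9247/10000 ≈ 0.924700

step 1 [1y] zero: DF = P = 2493/2500 ≈ 0.997200
step 2 [2y] bond c/1=1/25: DF=(6423/6250 − 1/25·(0.997200))/(1+1/25) = 4749/5000 ≈ 0.949800
step 3 [3y] bond c/1=3/50: DF=(548501/500000 − 3/50·(0.997200+0.949800))/(1+3/50) = 9247/10000 ≈ 0.924700
step 4 [4y] zero: DF = P = 8863/10000 ≈ 0.886300
step 5 [5y] swap r/1=112/3853: DF=(1 − 112/3853·(0.997200+0.949800+0.924700+0.886300))/(1+112/3853) = 541/625 ≈ 0.865600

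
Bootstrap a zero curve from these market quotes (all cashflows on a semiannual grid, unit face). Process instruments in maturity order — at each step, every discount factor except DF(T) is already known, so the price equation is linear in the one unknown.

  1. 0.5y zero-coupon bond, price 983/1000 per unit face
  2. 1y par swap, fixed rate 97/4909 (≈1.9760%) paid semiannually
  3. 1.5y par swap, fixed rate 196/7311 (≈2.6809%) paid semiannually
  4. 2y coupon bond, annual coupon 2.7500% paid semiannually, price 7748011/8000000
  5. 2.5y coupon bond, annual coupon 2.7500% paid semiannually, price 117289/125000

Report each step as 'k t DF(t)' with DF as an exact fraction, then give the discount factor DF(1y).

1 1/2 983/1000
2 1 4903/5000
3 3/2 1201/1250
4 2 9157/10000
5 5/2 1747/2000
DF(1y) = 4903/5000 ≈ 0.980600

step 1 [0.5y] zero: DF = P = 983/1000 ≈ 0.983000
step 2 [1y] swap r/2=97/9818: DF=(1 − 97/9818·(0.983000))/(1+97/9818) = 4903/5000 ≈ 0.980600
step 3 [1.5y] swap r/2=98/7311: DF=(1 − 98/7311·(0.983000+0.980600))/(1+98/7311) = 1201/1250 ≈ 0.960800
step 4 [2y] bond c/2=11/800: DF=(7748011/8000000 − 11/800·(0.983000+0.980600+0.960800))/(1+11/800) = 9157/10000 ≈ 0.915700
step 5 [2.5y] bond c/2=11/800: DF=(117289/125000 − 11/800·(0.983000+0.980600+0.960800+0.915700))/(1+11/800) = 1747/2000 ≈ 0.873500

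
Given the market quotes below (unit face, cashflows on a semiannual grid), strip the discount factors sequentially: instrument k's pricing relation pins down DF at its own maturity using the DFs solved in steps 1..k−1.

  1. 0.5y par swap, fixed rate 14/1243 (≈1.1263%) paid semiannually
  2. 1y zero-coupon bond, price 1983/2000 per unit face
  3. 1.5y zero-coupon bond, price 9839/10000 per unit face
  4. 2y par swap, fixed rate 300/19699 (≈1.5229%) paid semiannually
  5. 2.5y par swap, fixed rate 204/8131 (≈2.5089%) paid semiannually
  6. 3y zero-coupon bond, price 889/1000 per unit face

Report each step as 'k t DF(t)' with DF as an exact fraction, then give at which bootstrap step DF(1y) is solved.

step 1 [0.5y] swap r/2=7/1243: DF=(1 − 7/1243·(0))/(1+7/1243) = 1243/1250 ≈ 0.994400
step 2 [1y] zero: DF = P = 1983/2000 ≈ 0.991500
step 3 [1.5y] zero: DF = P = 9839/10000 ≈ 0.983900
step 4 [2y] swap r/2=150/19699: DF=(1 − 150/19699·(0.994400+0.991500+0.983900))/(1+150/19699) = 97/100 ≈ 0.970000
step 5 [2.5y] swap r/2=102/8131: DF=(1 − 102/8131·(0.994400+0.991500+0.983900+0.970000))/(1+102/8131) = 2347/2500 ≈ 0.938800
step 6 [3y] zero: DF = P = 889/1000 ≈ 0.889000

1 1/2 1243/1250
2 1 1983/2000
3 3/2 9839/10000
4 2 97/100
5 5/2 2347/2500
6 3 889/1000
DF(1y) is solved at step 2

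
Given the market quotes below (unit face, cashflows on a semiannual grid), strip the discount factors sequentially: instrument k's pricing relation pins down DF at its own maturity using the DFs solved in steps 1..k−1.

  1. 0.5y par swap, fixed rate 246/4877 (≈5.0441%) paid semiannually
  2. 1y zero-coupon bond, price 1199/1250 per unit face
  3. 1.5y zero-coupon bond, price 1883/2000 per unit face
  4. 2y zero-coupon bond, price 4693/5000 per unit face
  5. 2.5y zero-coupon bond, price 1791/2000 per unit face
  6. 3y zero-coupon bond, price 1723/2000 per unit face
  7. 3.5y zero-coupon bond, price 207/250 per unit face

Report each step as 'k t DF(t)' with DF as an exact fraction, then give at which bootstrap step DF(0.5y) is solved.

1 1/2 4877/5000
2 1 1199/1250
3 3/2 1883/2000
4 2 4693/5000
5 5/2 1791/2000
6 3 1723/2000
7 7/2 207/250
DF(0.5y) is solved at step 1

step 1 [0.5y] swap r/2=123/4877: DF=(1 − 123/4877·(0))/(1+123/4877) = 4877/5000 ≈ 0.975400
step 2 [1y] zero: DF = P = 1199/1250 ≈ 0.959200
step 3 [1.5y] zero: DF = P = 1883/2000 ≈ 0.941500
step 4 [2y] zero: DF = P = 4693/5000 ≈ 0.938600
step 5 [2.5y] zero: DF = P = 1791/2000 ≈ 0.895500
step 6 [3y] zero: DF = P = 1723/2000 ≈ 0.861500
step 7 [3.5y] zero: DF = P = 207/250 ≈ 0.828000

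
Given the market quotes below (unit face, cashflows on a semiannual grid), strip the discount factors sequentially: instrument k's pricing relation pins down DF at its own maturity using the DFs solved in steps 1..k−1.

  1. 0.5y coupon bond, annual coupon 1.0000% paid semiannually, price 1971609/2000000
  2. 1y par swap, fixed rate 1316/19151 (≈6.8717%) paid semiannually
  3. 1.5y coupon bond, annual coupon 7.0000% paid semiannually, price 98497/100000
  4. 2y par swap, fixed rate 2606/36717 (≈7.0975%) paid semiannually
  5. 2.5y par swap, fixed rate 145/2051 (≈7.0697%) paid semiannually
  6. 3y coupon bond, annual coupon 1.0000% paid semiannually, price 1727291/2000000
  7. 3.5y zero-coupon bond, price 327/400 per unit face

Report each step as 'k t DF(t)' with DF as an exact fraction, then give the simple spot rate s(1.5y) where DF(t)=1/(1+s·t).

step 1 [0.5y] bond c/2=1/200: DF=(1971609/2000000 − 1/200·(0))/(1+1/200) = 9809/10000 ≈ 0.980900
step 2 [1y] swap r/2=658/19151: DF=(1 − 658/19151·(0.980900))/(1+658/19151) = 4671/5000 ≈ 0.934200
step 3 [1.5y] bond c/2=7/200: DF=(98497/100000 − 7/200·(0.980900+0.934200))/(1+7/200) = 8869/10000 ≈ 0.886900
step 4 [2y] swap r/2=1303/36717: DF=(1 − 1303/36717·(0.980900+0.934200+0.886900))/(1+1303/36717) = 8697/10000 ≈ 0.869700
step 5 [2.5y] swap r/2=145/4102: DF=(1 − 145/4102·(0.980900+0.934200+0.886900+0.869700))/(1+145/4102) = 1681/2000 ≈ 0.840500
step 6 [3y] bond c/2=1/200: DF=(1727291/2000000 − 1/200·(0.980900+0.934200+0.886900+0.869700+0.840500))/(1+1/200) = 8369/10000 ≈ 0.836900
step 7 [3.5y] zero: DF = P = 327/400 ≈ 0.817500

1 1/2 9809/10000
2 1 4671/5000
3 3/2 8869/10000
4 2 8697/10000
5 5/2 1681/2000
6 3 8369/10000
7 7/2 327/400
s(1.5y) = (1/(8869/10000) − 1)/(3/2) = 754/8869 ≈ 8.5015%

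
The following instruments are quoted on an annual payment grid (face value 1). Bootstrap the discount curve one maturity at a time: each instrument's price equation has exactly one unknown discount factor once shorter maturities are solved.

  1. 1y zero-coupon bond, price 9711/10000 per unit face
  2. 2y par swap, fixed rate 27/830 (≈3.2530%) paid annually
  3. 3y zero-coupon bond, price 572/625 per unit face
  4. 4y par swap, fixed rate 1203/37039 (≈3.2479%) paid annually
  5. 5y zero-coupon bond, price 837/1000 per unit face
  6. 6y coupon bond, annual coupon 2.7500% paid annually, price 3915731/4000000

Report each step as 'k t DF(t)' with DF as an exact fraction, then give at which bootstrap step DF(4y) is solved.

1 1 9711/10000
2 2 9379/10000
3 3 572/625
4 4 8797/10000
5 5 837/1000
6 6 1039/1250
DF(4y) is solved at step 4

step 1 [1y] zero: DF = P = 9711/10000 ≈ 0.971100
step 2 [2y] swap r/1=27/830: DF=(1 − 27/830·(0.971100))/(1+27/830) = 9379/10000 ≈ 0.937900
step 3 [3y] zero: DF = P = 572/625 ≈ 0.915200
step 4 [4y] swap r/1=1203/37039: DF=(1 − 1203/37039·(0.971100+0.937900+0.915200))/(1+1203/37039) = 8797/10000 ≈ 0.879700
step 5 [5y] zero: DF = P = 837/1000 ≈ 0.837000
step 6 [6y] bond c/1=11/400: DF=(3915731/4000000 − 11/400·(0.971100+0.937900+0.915200+0.879700+0.837000))/(1+11/400) = 1039/1250 ≈ 0.831200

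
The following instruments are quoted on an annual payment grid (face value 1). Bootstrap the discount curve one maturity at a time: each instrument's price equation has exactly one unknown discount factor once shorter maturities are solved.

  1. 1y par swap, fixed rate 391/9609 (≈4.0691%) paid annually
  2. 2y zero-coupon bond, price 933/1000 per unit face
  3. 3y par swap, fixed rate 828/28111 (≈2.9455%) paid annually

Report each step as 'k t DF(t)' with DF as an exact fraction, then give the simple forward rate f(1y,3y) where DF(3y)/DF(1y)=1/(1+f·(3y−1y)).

step 1 [1y] swap r/1=391/9609: DF=(1 − 391/9609·(0))/(1+391/9609) = 9609/10000 ≈ 0.960900
step 2 [2y] zero: DF = P = 933/1000 ≈ 0.933000
step 3 [3y] swap r/1=828/28111: DF=(1 − 828/28111·(0.960900+0.933000))/(1+828/28111) = 2293/2500 ≈ 0.917200

1 1 9609/10000
2 2 933/1000
3 3 2293/2500
f(1y,3y) = ((9609/10000)/(2293/2500) − 1)/(2) = 437/18344 ≈ 2.3823%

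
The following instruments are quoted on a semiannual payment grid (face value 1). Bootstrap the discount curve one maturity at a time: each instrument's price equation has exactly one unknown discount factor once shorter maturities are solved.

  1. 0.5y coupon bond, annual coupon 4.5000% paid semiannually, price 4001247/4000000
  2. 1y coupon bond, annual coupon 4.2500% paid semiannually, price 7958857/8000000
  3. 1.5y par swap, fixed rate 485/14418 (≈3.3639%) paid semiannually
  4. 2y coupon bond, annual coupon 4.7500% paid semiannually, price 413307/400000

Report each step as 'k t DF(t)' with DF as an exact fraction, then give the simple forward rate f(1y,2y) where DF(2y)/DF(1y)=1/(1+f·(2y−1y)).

step 1 [0.5y] bond c/2=9/400: DF=(4001247/4000000 − 9/400·(0))/(1+9/400) = 9783/10000 ≈ 0.978300
step 2 [1y] bond c/2=17/800: DF=(7958857/8000000 − 17/800·(0.978300))/(1+17/800) = 4769/5000 ≈ 0.953800
step 3 [1.5y] swap r/2=485/28836: DF=(1 − 485/28836·(0.978300+0.953800))/(1+485/28836) = 1903/2000 ≈ 0.951500
step 4 [2y] bond c/2=19/800: DF=(413307/400000 − 19/800·(0.978300+0.953800+0.951500))/(1+19/800) = 589/625 ≈ 0.942400

1 1/2 9783/10000
2 1 4769/5000
3 3/2 1903/2000
4 2 589/625
f(1y,2y) = ((4769/5000)/(589/625) − 1)/(1) = 3/248 ≈ 1.2097%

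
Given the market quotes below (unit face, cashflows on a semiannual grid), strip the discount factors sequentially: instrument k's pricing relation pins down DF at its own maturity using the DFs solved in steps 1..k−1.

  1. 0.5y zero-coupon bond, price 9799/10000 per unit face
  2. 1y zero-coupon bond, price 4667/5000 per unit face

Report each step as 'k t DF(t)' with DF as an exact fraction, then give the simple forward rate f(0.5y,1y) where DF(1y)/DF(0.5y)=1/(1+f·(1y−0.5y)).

1 1/2 9799/10000
2 1 4667/5000
f(0.5y,1y) = ((9799/10000)/(4667/5000) − 1)/(1/2) = 465/4667 ≈ 9.9636%

step 1 [0.5y] zero: DF = P = 9799/10000 ≈ 0.979900
step 2 [1y] zero: DF = P = 4667/5000 ≈ 0.933400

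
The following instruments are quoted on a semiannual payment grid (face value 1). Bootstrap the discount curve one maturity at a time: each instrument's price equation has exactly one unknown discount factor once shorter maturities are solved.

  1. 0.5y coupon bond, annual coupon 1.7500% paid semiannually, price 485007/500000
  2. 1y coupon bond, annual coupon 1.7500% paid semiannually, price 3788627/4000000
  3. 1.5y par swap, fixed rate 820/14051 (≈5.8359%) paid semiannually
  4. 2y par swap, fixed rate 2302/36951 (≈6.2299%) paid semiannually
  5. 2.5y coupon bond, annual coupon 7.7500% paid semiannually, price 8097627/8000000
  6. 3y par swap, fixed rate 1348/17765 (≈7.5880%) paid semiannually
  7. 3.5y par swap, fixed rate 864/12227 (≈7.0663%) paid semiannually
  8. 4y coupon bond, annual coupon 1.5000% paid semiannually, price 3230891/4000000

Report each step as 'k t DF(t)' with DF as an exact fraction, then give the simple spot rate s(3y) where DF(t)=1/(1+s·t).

1 1/2 601/625
2 1 4653/5000
3 3/2 459/500
4 2 8849/10000
5 5/2 4183/5000
6 3 3989/5000
7 7/2 98/125
8 4 3781/5000
s(3y) = (1/(3989/5000) − 1)/(3) = 337/3989 ≈ 8.4482%

step 1 [0.5y] bond c/2=7/800: DF=(485007/500000 − 7/800·(0))/(1+7/800) = 601/625 ≈ 0.961600
step 2 [1y] bond c/2=7/800: DF=(3788627/4000000 − 7/800·(0.961600))/(1+7/800) = 4653/5000 ≈ 0.930600
step 3 [1.5y] swap r/2=410/14051: DF=(1 − 410/14051·(0.961600+0.930600))/(1+410/14051) = 459/500 ≈ 0.918000
step 4 [2y] swap r/2=1151/36951: DF=(1 − 1151/36951·(0.961600+0.930600+0.918000))/(1+1151/36951) = 8849/10000 ≈ 0.884900
step 5 [2.5y] bond c/2=31/800: DF=(8097627/8000000 − 31/800·(0.961600+0.930600+0.918000+0.884900))/(1+31/800) = 4183/5000 ≈ 0.836600
step 6 [3y] swap r/2=674/17765: DF=(1 − 674/17765·(0.961600+0.930600+0.918000+0.884900+0.836600))/(1+674/17765) = 3989/5000 ≈ 0.797800
step 7 [3.5y] swap r/2=432/12227: DF=(1 − 432/12227·(0.961600+0.930600+0.918000+0.884900+0.836600+0.797800))/(1+432/12227) = 98/125 ≈ 0.784000
step 8 [4y] bond c/2=3/400: DF=(3230891/4000000 − 3/400·(0.961600+0.930600+0.918000+0.884900+0.836600+0.797800+0.784000))/(1+3/400) = 3781/5000 ≈ 0.756200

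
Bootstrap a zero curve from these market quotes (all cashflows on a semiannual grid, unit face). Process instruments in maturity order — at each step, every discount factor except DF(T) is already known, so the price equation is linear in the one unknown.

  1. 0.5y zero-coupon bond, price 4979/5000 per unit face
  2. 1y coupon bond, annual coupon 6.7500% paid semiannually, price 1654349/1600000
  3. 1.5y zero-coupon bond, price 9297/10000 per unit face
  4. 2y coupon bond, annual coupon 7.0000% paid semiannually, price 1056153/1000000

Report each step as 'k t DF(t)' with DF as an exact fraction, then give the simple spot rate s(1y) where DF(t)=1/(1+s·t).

1 1/2 4979/5000
2 1 9677/10000
3 3/2 9297/10000
4 2 4613/5000
s(1y) = (1/(9677/10000) − 1)/(1) = 323/9677 ≈ 3.3378%

step 1 [0.5y] zero: DF = P = 4979/5000 ≈ 0.995800
step 2 [1y] bond c/2=27/800: DF=(1654349/1600000 − 27/800·(0.995800))/(1+27/800) = 9677/10000 ≈ 0.967700
step 3 [1.5y] zero: DF = P = 9297/10000 ≈ 0.929700
step 4 [2y] bond c/2=7/200: DF=(1056153/1000000 − 7/200·(0.995800+0.967700+0.929700))/(1+7/200) = 4613/5000 ≈ 0.922600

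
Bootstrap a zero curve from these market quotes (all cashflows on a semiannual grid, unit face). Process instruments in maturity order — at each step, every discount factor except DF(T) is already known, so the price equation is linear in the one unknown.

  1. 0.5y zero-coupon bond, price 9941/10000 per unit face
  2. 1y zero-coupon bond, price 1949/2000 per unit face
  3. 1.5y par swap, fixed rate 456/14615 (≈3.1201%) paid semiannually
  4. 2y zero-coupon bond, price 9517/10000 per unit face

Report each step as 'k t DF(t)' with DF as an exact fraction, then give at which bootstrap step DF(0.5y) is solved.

step 1 [0.5y] zero: DF = P = 9941/10000 ≈ 0.994100
step 2 [1y] zero: DF = P = 1949/2000 ≈ 0.974500
step 3 [1.5y] swap r/2=228/14615: DF=(1 − 228/14615·(0.994100+0.974500))/(1+228/14615) = 1193/1250 ≈ 0.954400
step 4 [2y] zero: DF = P = 9517/10000 ≈ 0.951700

1 1/2 9941/10000
2 1 1949/2000
3 3/2 1193/1250
4 2 9517/10000
DF(0.5y) is solved at step 1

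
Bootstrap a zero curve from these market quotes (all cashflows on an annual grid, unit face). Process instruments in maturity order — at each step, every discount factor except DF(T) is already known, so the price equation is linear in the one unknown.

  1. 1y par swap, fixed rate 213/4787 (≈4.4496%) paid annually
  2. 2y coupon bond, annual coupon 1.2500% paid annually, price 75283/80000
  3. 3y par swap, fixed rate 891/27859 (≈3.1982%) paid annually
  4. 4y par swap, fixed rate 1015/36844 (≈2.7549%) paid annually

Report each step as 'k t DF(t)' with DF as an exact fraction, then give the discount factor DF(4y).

step 1 [1y] swap r/1=213/4787: DF=(1 − 213/4787·(0))/(1+213/4787) = 4787/5000 ≈ 0.957400
step 2 [2y] bond c/1=1/80: DF=(75283/80000 − 1/80·(0.957400))/(1+1/80) = 1147/1250 ≈ 0.917600
step 3 [3y] swap r/1=891/27859: DF=(1 − 891/27859·(0.957400+0.917600))/(1+891/27859) = 9109/10000 ≈ 0.910900
step 4 [4y] swap r/1=1015/36844: DF=(1 − 1015/36844·(0.957400+0.917600+0.910900))/(1+1015/36844) = 1797/2000 ≈ 0.898500

1 1 4787/5000
2 2 1147/1250
3 3 9109/10000
4 4 1797/2000
DF(4y) = 1797/2000 ≈ 0.898500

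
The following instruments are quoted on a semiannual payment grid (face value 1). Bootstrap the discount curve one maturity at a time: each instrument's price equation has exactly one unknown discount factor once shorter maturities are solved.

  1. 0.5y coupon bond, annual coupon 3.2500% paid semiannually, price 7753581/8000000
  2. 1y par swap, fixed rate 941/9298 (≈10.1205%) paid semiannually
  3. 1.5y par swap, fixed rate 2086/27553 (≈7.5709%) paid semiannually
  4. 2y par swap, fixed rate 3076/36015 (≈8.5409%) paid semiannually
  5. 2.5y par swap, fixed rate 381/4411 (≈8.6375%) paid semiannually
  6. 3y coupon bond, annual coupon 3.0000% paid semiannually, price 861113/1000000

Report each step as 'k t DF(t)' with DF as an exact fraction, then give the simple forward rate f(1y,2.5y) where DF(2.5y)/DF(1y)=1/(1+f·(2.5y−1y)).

1 1/2 9537/10000
2 1 9059/10000
3 3/2 8957/10000
4 2 4231/5000
5 5/2 1619/2000
6 3 979/1250
f(1y,2.5y) = ((9059/10000)/(1619/2000) − 1)/(3/2) = 1928/24285 ≈ 7.9391%

step 1 [0.5y] bond c/2=13/800: DF=(7753581/8000000 − 13/800·(0))/(1+13/800) = 9537/10000 ≈ 0.953700
step 2 [1y] swap r/2=941/18596: DF=(1 − 941/18596·(0.953700))/(1+941/18596) = 9059/10000 ≈ 0.905900
step 3 [1.5y] swap r/2=1043/27553: DF=(1 − 1043/27553·(0.953700+0.905900))/(1+1043/27553) = 8957/10000 ≈ 0.895700
step 4 [2y] swap r/2=1538/36015: DF=(1 − 1538/36015·(0.953700+0.905900+0.895700))/(1+1538/36015) = 4231/5000 ≈ 0.846200
step 5 [2.5y] swap r/2=381/8822: DF=(1 − 381/8822·(0.953700+0.905900+0.895700+0.846200))/(1+381/8822) = 1619/2000 ≈ 0.809500
step 6 [3y] bond c/2=3/200: DF=(861113/1000000 − 3/200·(0.953700+0.905900+0.895700+0.846200+0.809500))/(1+3/200) = 979/1250 ≈ 0.783200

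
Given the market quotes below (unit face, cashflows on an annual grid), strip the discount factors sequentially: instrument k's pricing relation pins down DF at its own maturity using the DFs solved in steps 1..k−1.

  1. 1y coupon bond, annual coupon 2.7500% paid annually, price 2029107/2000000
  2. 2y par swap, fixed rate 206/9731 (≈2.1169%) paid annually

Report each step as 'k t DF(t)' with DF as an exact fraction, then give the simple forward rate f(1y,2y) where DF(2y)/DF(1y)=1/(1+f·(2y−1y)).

step 1 [1y] bond c/1=11/400: DF=(2029107/2000000 − 11/400·(0))/(1+11/400) = 4937/5000 ≈ 0.987400
step 2 [2y] swap r/1=206/9731: DF=(1 − 206/9731·(0.987400))/(1+206/9731) = 2397/2500 ≈ 0.958800

1 1 4937/5000
2 2 2397/2500
f(1y,2y) = ((4937/5000)/(2397/2500) − 1)/(1) = 143/4794 ≈ 2.9829%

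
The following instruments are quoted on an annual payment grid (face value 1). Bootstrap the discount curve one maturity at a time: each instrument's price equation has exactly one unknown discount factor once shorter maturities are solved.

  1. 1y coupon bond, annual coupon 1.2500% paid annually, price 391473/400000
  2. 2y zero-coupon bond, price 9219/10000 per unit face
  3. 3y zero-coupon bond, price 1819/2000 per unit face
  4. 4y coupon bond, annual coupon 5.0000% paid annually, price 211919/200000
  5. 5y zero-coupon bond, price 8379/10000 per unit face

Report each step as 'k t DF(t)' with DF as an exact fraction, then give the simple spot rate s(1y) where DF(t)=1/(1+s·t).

1 1 4833/5000
2 2 9219/10000
3 3 1819/2000
4 4 8759/10000
5 5 8379/10000
s(1y) = (1/(4833/5000) − 1)/(1) = 167/4833 ≈ 3.4554%

step 1 [1y] bond c/1=1/80: DF=(391473/400000 − 1/80·(0))/(1+1/80) = 4833/5000 ≈ 0.966600
step 2 [2y] zero: DF = P = 9219/10000 ≈ 0.921900
step 3 [3y] zero: DF = P = 1819/2000 ≈ 0.909500
step 4 [4y] bond c/1=1/20: DF=(211919/200000 − 1/20·(0.966600+0.921900+0.909500))/(1+1/20) = 8759/10000 ≈ 0.875900
step 5 [5y] zero: DF = P = 8379/10000 ≈ 0.837900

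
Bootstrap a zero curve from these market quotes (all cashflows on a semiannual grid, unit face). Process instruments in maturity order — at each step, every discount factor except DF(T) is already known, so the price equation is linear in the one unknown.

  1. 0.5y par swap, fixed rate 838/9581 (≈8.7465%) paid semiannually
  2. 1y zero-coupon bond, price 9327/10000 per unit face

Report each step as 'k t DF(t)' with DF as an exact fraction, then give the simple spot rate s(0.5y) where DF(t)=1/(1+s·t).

1 1/2 9581/10000
2 1 9327/10000
s(0.5y) = (1/(9581/10000) − 1)/(1/2) = 838/9581 ≈ 8.7465%

step 1 [0.5y] swap r/2=419/9581: DF=(1 − 419/9581·(0))/(1+419/9581) = 9581/10000 ≈ 0.958100
step 2 [1y] zero: DF = P = 9327/10000 ≈ 0.932700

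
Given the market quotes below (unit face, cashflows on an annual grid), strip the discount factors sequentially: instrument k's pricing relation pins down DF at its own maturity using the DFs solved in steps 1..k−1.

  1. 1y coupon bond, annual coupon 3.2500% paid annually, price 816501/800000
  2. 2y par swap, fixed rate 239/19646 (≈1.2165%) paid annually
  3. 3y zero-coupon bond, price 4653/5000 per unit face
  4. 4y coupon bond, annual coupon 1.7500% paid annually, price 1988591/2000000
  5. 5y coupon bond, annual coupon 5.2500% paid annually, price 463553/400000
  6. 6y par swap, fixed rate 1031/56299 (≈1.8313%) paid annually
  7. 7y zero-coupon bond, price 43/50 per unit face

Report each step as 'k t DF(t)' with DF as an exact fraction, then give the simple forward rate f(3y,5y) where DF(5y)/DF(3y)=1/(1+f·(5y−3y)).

1 1 1977/2000
2 2 9761/10000
3 3 4653/5000
4 4 4637/5000
5 5 569/625
6 6 8969/10000
7 7 43/50
f(3y,5y) = ((4653/5000)/(569/625) − 1)/(2) = 101/9104 ≈ 1.1094%

step 1 [1y] bond c/1=13/400: DF=(816501/800000 − 13/400·(0))/(1+13/400) = 1977/2000 ≈ 0.988500
step 2 [2y] swap r/1=239/19646: DF=(1 − 239/19646·(0.988500))/(1+239/19646) = 9761/10000 ≈ 0.976100
step 3 [3y] zero: DF = P = 4653/5000 ≈ 0.930600
step 4 [4y] bond c/1=7/400: DF=(1988591/2000000 − 7/400·(0.988500+0.976100+0.930600))/(1+7/400) = 4637/5000 ≈ 0.927400
step 5 [5y] bond c/1=21/400: DF=(463553/400000 − 21/400·(0.988500+0.976100+0.930600+0.927400))/(1+21/400) = 569/625 ≈ 0.910400
step 6 [6y] swap r/1=1031/56299: DF=(1 − 1031/56299·(0.988500+0.976100+0.930600+0.927400+0.910400))/(1+1031/56299) = 8969/10000 ≈ 0.896900
step 7 [7y] zero: DF = P = 43/50 ≈ 0.860000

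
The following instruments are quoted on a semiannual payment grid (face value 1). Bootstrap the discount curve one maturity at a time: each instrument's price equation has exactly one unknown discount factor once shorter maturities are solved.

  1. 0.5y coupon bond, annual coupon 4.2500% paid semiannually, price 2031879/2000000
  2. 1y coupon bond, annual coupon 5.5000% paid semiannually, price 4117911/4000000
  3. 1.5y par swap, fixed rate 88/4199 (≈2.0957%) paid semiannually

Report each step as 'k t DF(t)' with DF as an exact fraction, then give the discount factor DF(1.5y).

step 1 [0.5y] bond c/2=17/800: DF=(2031879/2000000 − 17/800·(0))/(1+17/800) = 2487/2500 ≈ 0.994800
step 2 [1y] bond c/2=11/400: DF=(4117911/4000000 − 11/400·(0.994800))/(1+11/400) = 9753/10000 ≈ 0.975300
step 3 [1.5y] swap r/2=44/4199: DF=(1 − 44/4199·(0.994800+0.975300))/(1+44/4199) = 2423/2500 ≈ 0.969200

1 1/2 2487/2500
2 1 9753/10000
3 3/2 2423/2500
DF(1.5y) = 2423/2500 ≈ 0.969200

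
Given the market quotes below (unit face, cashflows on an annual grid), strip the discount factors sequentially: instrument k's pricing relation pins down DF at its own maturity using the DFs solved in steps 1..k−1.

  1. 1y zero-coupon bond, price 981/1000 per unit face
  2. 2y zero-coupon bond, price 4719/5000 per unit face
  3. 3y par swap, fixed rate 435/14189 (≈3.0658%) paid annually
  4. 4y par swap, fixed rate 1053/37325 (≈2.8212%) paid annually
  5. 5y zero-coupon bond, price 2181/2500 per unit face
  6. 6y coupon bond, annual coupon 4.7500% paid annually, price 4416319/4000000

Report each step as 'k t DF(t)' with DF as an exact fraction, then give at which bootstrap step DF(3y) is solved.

step 1 [1y] zero: DF = P = 981/1000 ≈ 0.981000
step 2 [2y] zero: DF = P = 4719/5000 ≈ 0.943800
step 3 [3y] swap r/1=435/14189: DF=(1 − 435/14189·(0.981000+0.943800))/(1+435/14189) = 913/1000 ≈ 0.913000
step 4 [4y] swap r/1=1053/37325: DF=(1 − 1053/37325·(0.981000+0.943800+0.913000))/(1+1053/37325) = 8947/10000 ≈ 0.894700
step 5 [5y] zero: DF = P = 2181/2500 ≈ 0.872400
step 6 [6y] bond c/1=19/400: DF=(4416319/4000000 − 19/400·(0.981000+0.943800+0.913000+0.894700+0.872400))/(1+19/400) = 2113/2500 ≈ 0.845200

1 1 981/1000
2 2 4719/5000
3 3 913/1000
4 4 8947/10000
5 5 2181/2500
6 6 2113/2500
DF(3y) is solved at step 3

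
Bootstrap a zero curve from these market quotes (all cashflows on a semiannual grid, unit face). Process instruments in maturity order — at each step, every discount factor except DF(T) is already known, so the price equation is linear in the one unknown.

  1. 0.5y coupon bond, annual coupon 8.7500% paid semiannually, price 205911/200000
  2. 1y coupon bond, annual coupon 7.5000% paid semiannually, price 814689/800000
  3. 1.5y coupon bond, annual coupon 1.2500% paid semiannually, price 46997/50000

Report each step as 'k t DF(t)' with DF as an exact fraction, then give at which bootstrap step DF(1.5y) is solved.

step 1 [0.5y] bond c/2=7/160: DF=(205911/200000 − 7/160·(0))/(1+7/160) = 1233/1250 ≈ 0.986400
step 2 [1y] bond c/2=3/80: DF=(814689/800000 − 3/80·(0.986400))/(1+3/80) = 9459/10000 ≈ 0.945900
step 3 [1.5y] bond c/2=1/160: DF=(46997/50000 − 1/160·(0.986400+0.945900))/(1+1/160) = 9221/10000 ≈ 0.922100

1 1/2 1233/1250
2 1 9459/10000
3 3/2 9221/10000
DF(1.5y) is solved at step 3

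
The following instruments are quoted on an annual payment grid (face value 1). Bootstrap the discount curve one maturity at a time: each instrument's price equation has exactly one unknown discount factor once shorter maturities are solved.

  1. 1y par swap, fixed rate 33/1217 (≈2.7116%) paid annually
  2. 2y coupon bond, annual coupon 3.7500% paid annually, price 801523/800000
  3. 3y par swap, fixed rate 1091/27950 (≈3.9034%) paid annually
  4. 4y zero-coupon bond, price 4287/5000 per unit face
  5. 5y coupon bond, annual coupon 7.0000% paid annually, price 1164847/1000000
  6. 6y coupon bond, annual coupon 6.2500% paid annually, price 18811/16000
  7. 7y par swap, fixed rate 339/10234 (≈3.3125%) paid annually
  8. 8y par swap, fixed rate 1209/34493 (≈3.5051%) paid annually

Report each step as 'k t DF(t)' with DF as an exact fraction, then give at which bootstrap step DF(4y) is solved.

1 1 1217/1250
2 2 1861/2000
3 3 8909/10000
4 4 4287/5000
5 5 8497/10000
6 6 8417/10000
7 7 3983/5000
8 8 3791/5000
DF(4y) is solved at step 4

step 1 [1y] swap r/1=33/1217: DF=(1 − 33/1217·(0))/(1+33/1217) = 1217/1250 ≈ 0.973600
step 2 [2y] bond c/1=3/80: DF=(801523/800000 − 3/80·(0.973600))/(1+3/80) = 1861/2000 ≈ 0.930500
step 3 [3y] swap r/1=1091/27950: DF=(1 − 1091/27950·(0.973600+0.930500))/(1+1091/27950) = 8909/10000 ≈ 0.890900
step 4 [4y] zero: DF = P = 4287/5000 ≈ 0.857400
step 5 [5y] bond c/1=7/100: DF=(1164847/1000000 − 7/100·(0.973600+0.930500+0.890900+0.857400))/(1+7/100) = 8497/10000 ≈ 0.849700
step 6 [6y] bond c/1=1/16: DF=(18811/16000 − 1/16·(0.973600+0.930500+0.890900+0.857400+0.849700))/(1+1/16) = 8417/10000 ≈ 0.841700
step 7 [7y] swap r/1=339/10234: DF=(1 − 339/10234·(0.973600+0.930500+0.890900+0.857400+0.849700+0.841700))/(1+339/10234) = 3983/5000 ≈ 0.796600
step 8 [8y] swap r/1=1209/34493: DF=(1 − 1209/34493·(0.973600+0.930500+0.890900+0.857400+0.849700+0.841700+0.796600))/(1+1209/34493) = 3791/5000 ≈ 0.758200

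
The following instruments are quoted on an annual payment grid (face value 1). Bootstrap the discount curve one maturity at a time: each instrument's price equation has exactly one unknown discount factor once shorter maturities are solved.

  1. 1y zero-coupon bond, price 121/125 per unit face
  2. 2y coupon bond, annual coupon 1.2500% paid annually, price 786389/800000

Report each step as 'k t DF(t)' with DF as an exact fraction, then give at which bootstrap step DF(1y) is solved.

1 1 121/125
2 2 9589/10000
DF(1y) is solved at step 1

step 1 [1y] zero: DF = P = 121/125 ≈ 0.968000
step 2 [2y] bond c/1=1/80: DF=(786389/800000 − 1/80·(0.968000))/(1+1/80) = 9589/10000 ≈ 0.958900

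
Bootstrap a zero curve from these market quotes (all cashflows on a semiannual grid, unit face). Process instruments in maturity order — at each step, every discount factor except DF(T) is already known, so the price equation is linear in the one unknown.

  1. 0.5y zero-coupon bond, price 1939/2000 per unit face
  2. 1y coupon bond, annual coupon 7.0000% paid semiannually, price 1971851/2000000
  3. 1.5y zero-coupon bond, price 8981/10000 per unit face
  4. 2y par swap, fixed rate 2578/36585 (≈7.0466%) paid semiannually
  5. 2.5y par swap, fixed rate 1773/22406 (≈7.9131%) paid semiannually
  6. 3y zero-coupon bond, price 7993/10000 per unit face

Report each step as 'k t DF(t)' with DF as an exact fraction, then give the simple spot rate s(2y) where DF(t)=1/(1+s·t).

1 1/2 1939/2000
2 1 4599/5000
3 3/2 8981/10000
4 2 8711/10000
5 5/2 8227/10000
6 3 7993/10000
s(2y) = (1/(8711/10000) − 1)/(2) = 1289/17422 ≈ 7.3987%

step 1 [0.5y] zero: DF = P = 1939/2000 ≈ 0.969500
step 2 [1y] bond c/2=7/200: DF=(1971851/2000000 − 7/200·(0.969500))/(1+7/200) = 4599/5000 ≈ 0.919800
step 3 [1.5y] zero: DF = P = 8981/10000 ≈ 0.898100
step 4 [2y] swap r/2=1289/36585: DF=(1 − 1289/36585·(0.969500+0.919800+0.898100))/(1+1289/36585) = 8711/10000 ≈ 0.871100
step 5 [2.5y] swap r/2=1773/44812: DF=(1 − 1773/44812·(0.969500+0.919800+0.898100+0.871100))/(1+1773/44812) = 8227/10000 ≈ 0.822700
step 6 [3y] zero: DF = P = 7993/10000 ≈ 0.799300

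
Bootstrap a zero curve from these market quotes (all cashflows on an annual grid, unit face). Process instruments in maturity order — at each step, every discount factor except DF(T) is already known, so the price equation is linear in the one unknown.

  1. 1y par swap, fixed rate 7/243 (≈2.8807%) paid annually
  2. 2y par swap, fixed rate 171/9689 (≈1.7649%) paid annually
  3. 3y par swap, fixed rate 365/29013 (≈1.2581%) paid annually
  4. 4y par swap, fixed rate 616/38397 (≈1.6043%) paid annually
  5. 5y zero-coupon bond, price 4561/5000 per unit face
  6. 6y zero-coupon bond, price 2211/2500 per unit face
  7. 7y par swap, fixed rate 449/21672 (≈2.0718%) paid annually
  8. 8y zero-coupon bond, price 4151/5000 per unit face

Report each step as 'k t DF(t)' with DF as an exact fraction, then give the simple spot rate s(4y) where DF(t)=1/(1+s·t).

1 1 243/250
2 2 4829/5000
3 3 1927/2000
4 4 1173/1250
5 5 4561/5000
6 6 2211/2500
7 7 8653/10000
8 8 4151/5000
s(4y) = (1/(1173/1250) − 1)/(4) = 77/4692 ≈ 1.6411%

step 1 [1y] swap r/1=7/243: DF=(1 − 7/243·(0))/(1+7/243) = 243/250 ≈ 0.972000
step 2 [2y] swap r/1=171/9689: DF=(1 − 171/9689·(0.972000))/(1+171/9689) = 4829/5000 ≈ 0.965800
step 3 [3y] swap r/1=365/29013: DF=(1 − 365/29013·(0.972000+0.965800))/(1+365/29013) = 1927/2000 ≈ 0.963500
step 4 [4y] swap r/1=616/38397: DF=(1 − 616/38397·(0.972000+0.965800+0.963500))/(1+616/38397) = 1173/1250 ≈ 0.938400
step 5 [5y] zero: DF = P = 4561/5000 ≈ 0.912200
step 6 [6y] zero: DF = P = 2211/2500 ≈ 0.884400
step 7 [7y] swap r/1=449/21672: DF=(1 − 449/21672·(0.972000+0.965800+0.963500+0.938400+0.912200+0.884400))/(1+449/21672) = 8653/10000 ≈ 0.865300
step 8 [8y] zero: DF = P = 4151/5000 ≈ 0.830200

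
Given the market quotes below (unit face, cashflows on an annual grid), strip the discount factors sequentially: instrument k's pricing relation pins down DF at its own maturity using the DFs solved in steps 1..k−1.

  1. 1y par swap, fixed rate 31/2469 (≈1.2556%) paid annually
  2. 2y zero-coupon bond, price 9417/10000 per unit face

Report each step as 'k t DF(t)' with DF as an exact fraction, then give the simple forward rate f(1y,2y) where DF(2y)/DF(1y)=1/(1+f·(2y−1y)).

1 1 2469/2500
2 2 9417/10000
f(1y,2y) = ((2469/2500)/(9417/10000) − 1)/(1) = 153/3139 ≈ 4.8742%

step 1 [1y] swap r/1=31/2469: DF=(1 − 31/2469·(0))/(1+31/2469) = 2469/2500 ≈ 0.987600
step 2 [2y] zero: DF = P = 9417/10000 ≈ 0.941700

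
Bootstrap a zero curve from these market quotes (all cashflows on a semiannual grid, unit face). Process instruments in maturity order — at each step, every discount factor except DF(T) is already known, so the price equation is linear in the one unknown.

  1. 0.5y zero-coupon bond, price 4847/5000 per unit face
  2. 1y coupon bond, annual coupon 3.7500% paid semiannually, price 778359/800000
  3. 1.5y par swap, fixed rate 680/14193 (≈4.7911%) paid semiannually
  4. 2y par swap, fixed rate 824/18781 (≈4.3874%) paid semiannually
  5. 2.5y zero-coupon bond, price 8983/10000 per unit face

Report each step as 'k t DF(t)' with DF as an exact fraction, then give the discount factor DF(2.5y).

1 1/2 4847/5000
2 1 2343/2500
3 3/2 233/250
4 2 1147/1250
5 5/2 8983/10000
DF(2.5y) = 8983/10000 ≈ 0.898300

step 1 [0.5y] zero: DF = P = 4847/5000 ≈ 0.969400
step 2 [1y] bond c/2=3/160: DF=(778359/800000 − 3/160·(0.969400))/(1+3/160) = 2343/2500 ≈ 0.937200
step 3 [1.5y] swap r/2=340/14193: DF=(1 − 340/14193·(0.969400+0.937200))/(1+340/14193) = 233/250 ≈ 0.932000
step 4 [2y] swap r/2=412/18781: DF=(1 − 412/18781·(0.969400+0.937200+0.932000))/(1+412/18781) = 1147/1250 ≈ 0.917600
step 5 [2.5y] zero: DF = P = 8983/10000 ≈ 0.898300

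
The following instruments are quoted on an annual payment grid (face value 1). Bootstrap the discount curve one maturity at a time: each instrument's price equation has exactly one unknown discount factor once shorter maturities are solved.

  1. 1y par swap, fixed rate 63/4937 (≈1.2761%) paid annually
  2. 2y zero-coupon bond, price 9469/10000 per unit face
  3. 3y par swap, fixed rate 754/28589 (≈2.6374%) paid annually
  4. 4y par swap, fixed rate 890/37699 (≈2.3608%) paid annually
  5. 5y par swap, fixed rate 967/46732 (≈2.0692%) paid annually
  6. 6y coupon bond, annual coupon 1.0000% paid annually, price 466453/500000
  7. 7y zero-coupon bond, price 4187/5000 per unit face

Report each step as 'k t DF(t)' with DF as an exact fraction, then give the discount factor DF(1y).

1 1 4937/5000
2 2 9469/10000
3 3 4623/5000
4 4 911/1000
5 5 9033/10000
6 6 4387/5000
7 7 4187/5000
DF(1y) = 4937/5000 ≈ 0.987400

step 1 [1y] swap r/1=63/4937: DF=(1 − 63/4937·(0))/(1+63/4937) = 4937/5000 ≈ 0.987400
step 2 [2y] zero: DF = P = 9469/10000 ≈ 0.946900
step 3 [3y] swap r/1=754/28589: DF=(1 − 754/28589·(0.987400+0.946900))/(1+754/28589) = 4623/5000 ≈ 0.924600
step 4 [4y] swap r/1=890/37699: DF=(1 − 890/37699·(0.987400+0.946900+0.924600))/(1+890/37699) = 911/1000 ≈ 0.911000
step 5 [5y] swap r/1=967/46732: DF=(1 − 967/46732·(0.987400+0.946900+0.924600+0.911000))/(1+967/46732) = 9033/10000 ≈ 0.903300
step 6 [6y] bond c/1=1/100: DF=(466453/500000 − 1/100·(0.987400+0.946900+0.924600+0.911000+0.903300))/(1+1/100) = 4387/5000 ≈ 0.877400
step 7 [7y] zero: DF = P = 4187/5000 ≈ 0.837400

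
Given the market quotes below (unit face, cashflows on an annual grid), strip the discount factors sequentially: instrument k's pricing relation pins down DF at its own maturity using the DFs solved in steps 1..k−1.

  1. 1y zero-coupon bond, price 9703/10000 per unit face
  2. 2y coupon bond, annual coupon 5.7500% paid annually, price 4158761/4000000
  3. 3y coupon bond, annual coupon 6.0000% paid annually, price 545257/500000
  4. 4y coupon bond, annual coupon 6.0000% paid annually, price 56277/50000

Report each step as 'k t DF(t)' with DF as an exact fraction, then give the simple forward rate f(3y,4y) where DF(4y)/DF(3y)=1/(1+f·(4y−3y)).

step 1 [1y] zero: DF = P = 9703/10000 ≈ 0.970300
step 2 [2y] bond c/1=23/400: DF=(4158761/4000000 − 23/400·(0.970300))/(1+23/400) = 1163/1250 ≈ 0.930400
step 3 [3y] bond c/1=3/50: DF=(545257/500000 − 3/50·(0.970300+0.930400))/(1+3/50) = 2303/2500 ≈ 0.921200
step 4 [4y] bond c/1=3/50: DF=(56277/50000 − 3/50·(0.970300+0.930400+0.921200))/(1+3/50) = 9021/10000 ≈ 0.902100

1 1 9703/10000
2 2 1163/1250
3 3 2303/2500
4 4 9021/10000
f(3y,4y) = ((2303/2500)/(9021/10000) − 1)/(1) = 191/9021 ≈ 2.1173%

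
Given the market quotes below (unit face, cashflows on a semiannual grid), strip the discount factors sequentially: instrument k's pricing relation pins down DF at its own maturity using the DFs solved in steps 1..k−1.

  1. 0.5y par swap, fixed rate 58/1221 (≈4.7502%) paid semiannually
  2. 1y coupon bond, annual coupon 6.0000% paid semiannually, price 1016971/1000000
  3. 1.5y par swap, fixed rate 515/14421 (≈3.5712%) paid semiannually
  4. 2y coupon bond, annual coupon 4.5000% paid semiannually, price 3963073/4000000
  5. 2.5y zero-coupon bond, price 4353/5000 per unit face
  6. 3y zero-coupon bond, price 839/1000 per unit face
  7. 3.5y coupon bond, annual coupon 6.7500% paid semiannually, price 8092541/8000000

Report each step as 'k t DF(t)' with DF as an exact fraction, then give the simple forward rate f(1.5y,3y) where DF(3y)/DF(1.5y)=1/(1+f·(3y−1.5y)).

1 1/2 1221/1250
2 1 9589/10000
3 3/2 1897/2000
4 2 1811/2000
5 5/2 4353/5000
6 3 839/1000
7 7/2 799/1000
f(1.5y,3y) = ((1897/2000)/(839/1000) − 1)/(3/2) = 73/839 ≈ 8.7008%

step 1 [0.5y] swap r/2=29/1221: DF=(1 − 29/1221·(0))/(1+29/1221) = 1221/1250 ≈ 0.976800
step 2 [1y] bond c/2=3/100: DF=(1016971/1000000 − 3/100·(0.976800))/(1+3/100) = 9589/10000 ≈ 0.958900
step 3 [1.5y] swap r/2=515/28842: DF=(1 − 515/28842·(0.976800+0.958900))/(1+515/28842) = 1897/2000 ≈ 0.948500
step 4 [2y] bond c/2=9/400: DF=(3963073/4000000 − 9/400·(0.976800+0.958900+0.948500))/(1+9/400) = 1811/2000 ≈ 0.905500
step 5 [2.5y] zero: DF = P = 4353/5000 ≈ 0.870600
step 6 [3y] zero: DF = P = 839/1000 ≈ 0.839000
step 7 [3.5y] bond c/2=27/800: DF=(8092541/8000000 − 27/800·(0.976800+0.958900+0.948500+0.905500+0.870600+0.839000))/(1+27/800) = 799/1000 ≈ 0.799000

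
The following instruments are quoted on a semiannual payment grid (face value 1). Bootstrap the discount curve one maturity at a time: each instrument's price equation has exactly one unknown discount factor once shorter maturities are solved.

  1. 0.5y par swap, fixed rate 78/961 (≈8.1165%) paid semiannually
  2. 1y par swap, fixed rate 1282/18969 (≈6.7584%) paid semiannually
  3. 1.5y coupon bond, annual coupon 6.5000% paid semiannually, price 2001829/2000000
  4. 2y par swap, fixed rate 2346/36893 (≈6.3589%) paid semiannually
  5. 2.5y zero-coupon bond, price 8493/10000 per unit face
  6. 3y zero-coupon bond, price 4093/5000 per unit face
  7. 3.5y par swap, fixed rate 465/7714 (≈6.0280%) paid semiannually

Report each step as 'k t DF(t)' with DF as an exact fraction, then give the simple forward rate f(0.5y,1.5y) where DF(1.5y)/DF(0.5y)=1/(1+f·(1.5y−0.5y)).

step 1 [0.5y] swap r/2=39/961: DF=(1 − 39/961·(0))/(1+39/961) = 961/1000 ≈ 0.961000
step 2 [1y] swap r/2=641/18969: DF=(1 − 641/18969·(0.961000))/(1+641/18969) = 9359/10000 ≈ 0.935900
step 3 [1.5y] bond c/2=13/400: DF=(2001829/2000000 − 13/400·(0.961000+0.935900))/(1+13/400) = 9097/10000 ≈ 0.909700
step 4 [2y] swap r/2=1173/36893: DF=(1 − 1173/36893·(0.961000+0.935900+0.909700))/(1+1173/36893) = 8827/10000 ≈ 0.882700
step 5 [2.5y] zero: DF = P = 8493/10000 ≈ 0.849300
step 6 [3y] zero: DF = P = 4093/5000 ≈ 0.818600
step 7 [3.5y] swap r/2=465/15428: DF=(1 − 465/15428·(0.961000+0.935900+0.909700+0.882700+0.849300+0.818600))/(1+465/15428) = 407/500 ≈ 0.814000

1 1/2 961/1000
2 1 9359/10000
3 3/2 9097/10000
4 2 8827/10000
5 5/2 8493/10000
6 3 4093/5000
7 7/2 407/500
f(0.5y,1.5y) = ((961/1000)/(9097/10000) − 1)/(1) = 513/9097 ≈ 5.6392%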